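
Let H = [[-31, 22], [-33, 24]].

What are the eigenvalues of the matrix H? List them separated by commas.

det(H - λI) = (-31 - λ)(24 - λ) - (22)·(-33) = λ^2 + 7λ - 18.
This factors as (λ + 9)·(λ - 2) = 0.
Eigenvalues: -9, 2.

-9, 2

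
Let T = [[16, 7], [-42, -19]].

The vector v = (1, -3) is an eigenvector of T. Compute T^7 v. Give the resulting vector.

First find the eigenvalue: Tv = (-5, 15) = -5·(1, -3), so λ = -5.
Then T^7 v = λ^7·v = (-5)^7·(1, -3) = -78125·(1, -3) = (-78125, 234375).

(-78125, 234375)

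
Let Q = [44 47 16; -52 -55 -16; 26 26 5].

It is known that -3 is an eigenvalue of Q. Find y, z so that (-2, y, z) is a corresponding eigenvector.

2, 0

We need (Q + 3I)v = 0.
Q + 3I = [[47, 47, 16], [-52, -52, -16], [26, 26, 8]].
Row 1: (47)·-2 + (47)·y + (16)·z = 0
Row 2: (-52)·-2 + (-52)·y + (-16)·z = 0
Row 3: (26)·-2 + (26)·y + (8)·z = 0
Solving gives y = 2, z = 0.
Check: Q·(-2, 2, 0) = (6, -6, 0) = -3·(-2, 2, 0).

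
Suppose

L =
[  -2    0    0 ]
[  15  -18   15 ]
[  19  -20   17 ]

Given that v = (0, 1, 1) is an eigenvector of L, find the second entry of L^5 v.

-243

First find the eigenvalue: Lv = (0, -3, -3) = -3·(0, 1, 1), so λ = -3.
Then L^5 v = λ^5·v = (-3)^5·(0, 1, 1) = -243·(0, 1, 1) = (0, -243, -243).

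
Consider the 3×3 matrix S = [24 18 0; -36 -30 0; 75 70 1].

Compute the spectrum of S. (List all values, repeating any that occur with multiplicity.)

The characteristic polynomial is p(λ) = det(λI - S).
Expanding along the first row, p(λ) = λ^3 + 5λ^2 - 78λ + 72.
Since p(1) = 0, λ = 1 is a root.
Dividing by (λ - 1) leaves λ^2 + 6λ - 72.
The quadratic factors as (λ + 12)·(λ - 6).
Eigenvalues: -12, 1, 6.

-12, 1, 6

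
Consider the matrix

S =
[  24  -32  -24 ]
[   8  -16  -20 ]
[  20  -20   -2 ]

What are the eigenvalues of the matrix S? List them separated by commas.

-8, 6, 8

Compute the characteristic polynomial p(λ) = det(λI - S).
Expanding along the first row, p(λ) = λ^3 - 6λ^2 - 64λ + 384.
Since p(6) = 0, λ = 6 is a root.
Dividing by (λ - 6) leaves λ^2 - 64.
The quadratic factors as (λ + 8)·(λ - 8).
Eigenvalues: -8, 6, 8.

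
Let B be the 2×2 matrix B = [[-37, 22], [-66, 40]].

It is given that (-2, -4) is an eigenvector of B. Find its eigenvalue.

Compute Bv: B·(-2, -4) = (-14, -28).
Since Bv = λv, compare component 1: -14 = λ·-2, so λ = 7.

7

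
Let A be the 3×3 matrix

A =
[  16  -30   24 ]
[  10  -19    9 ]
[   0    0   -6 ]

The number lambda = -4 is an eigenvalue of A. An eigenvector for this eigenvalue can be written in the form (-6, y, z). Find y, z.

We need (A + 4I)v = 0.
A + 4I = [[20, -30, 24], [10, -15, 9], [0, 0, -2]].
Row 1: (20)·-6 + (-30)·y + (24)·z = 0
Row 2: (10)·-6 + (-15)·y + (9)·z = 0
Row 3: (0)·-6 + (0)·y + (-2)·z = 0
Solving gives y = -4, z = 0.
Check: A·(-6, -4, 0) = (24, 16, 0) = -4·(-6, -4, 0).

-4, 0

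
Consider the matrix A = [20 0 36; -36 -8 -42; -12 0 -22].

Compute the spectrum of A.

-8, -4, 2

Compute the characteristic polynomial p(lambda) = det(lambda·I - A).
Cofactor expansion gives p(lambda) = lambda^3 + 10·lambda^2 + 8·lambda - 64.
Rational-root test: lambda = 2 gives p(2) = 0.
Dividing by (lambda - 2) leaves lambda^2 + 12·lambda + 32.
The quadratic factors as (lambda + 8)·(lambda + 4).
Eigenvalues: -8, -4, 2.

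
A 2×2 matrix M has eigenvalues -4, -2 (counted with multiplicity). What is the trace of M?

trace(M) is the sum of the eigenvalues: (-4) + (-2) = -6.

-6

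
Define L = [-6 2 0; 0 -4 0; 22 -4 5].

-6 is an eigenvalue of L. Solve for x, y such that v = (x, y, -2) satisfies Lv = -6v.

We need (L + 6I)v = 0.
L + 6I = [[0, 2, 0], [0, 2, 0], [22, -4, 11]].
Row 1: (0)·x + (2)·y + (0)·-2 = 0
Row 2: (0)·x + (2)·y + (0)·-2 = 0
Row 3: (22)·x + (-4)·y + (11)·-2 = 0
Solving gives x = 1, y = 0.
Check: L·(1, 0, -2) = (-6, 0, 12) = -6·(1, 0, -2).

1, 0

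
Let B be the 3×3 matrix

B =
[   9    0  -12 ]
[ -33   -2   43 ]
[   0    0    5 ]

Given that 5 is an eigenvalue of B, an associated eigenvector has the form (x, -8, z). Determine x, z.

We need (B - 5I)v = 0.
B - 5I = [[4, 0, -12], [-33, -7, 43], [0, 0, 0]].
Row 1: (4)·x + (0)·-8 + (-12)·z = 0
Row 2: (-33)·x + (-7)·-8 + (43)·z = 0
Row 3: (0)·x + (0)·-8 + (0)·z = 0
Solving gives x = 3, z = 1.
Check: B·(3, -8, 1) = (15, -40, 5) = 5·(3, -8, 1).

3, 1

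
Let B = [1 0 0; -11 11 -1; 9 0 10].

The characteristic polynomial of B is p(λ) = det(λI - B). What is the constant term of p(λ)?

-110

p(λ) = λ^3 - 22λ^2 + 131λ - 110.
The constant term is -110.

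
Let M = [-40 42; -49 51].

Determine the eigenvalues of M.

2, 9

det(M - μI) = (-40 - μ)(51 - μ) - (42)·(-49) = μ^2 - 11μ + 18.
This factors as (μ - 2)·(μ - 9) = 0.
Eigenvalues: 2, 9.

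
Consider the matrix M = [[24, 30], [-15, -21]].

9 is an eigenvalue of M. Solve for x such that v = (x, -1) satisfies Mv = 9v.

2

We need (M - 9I)v = 0.
M - 9I = [[15, 30], [-15, -30]].
Row 1: (15)·x + (30)·-1 = 0
Row 2: (-15)·x + (-30)·-1 = 0
Solving gives x = 2.
Check: M·(2, -1) = (18, -9) = 9·(2, -1).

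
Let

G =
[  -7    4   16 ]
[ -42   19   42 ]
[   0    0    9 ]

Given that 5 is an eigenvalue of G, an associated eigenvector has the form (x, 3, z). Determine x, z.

1, 0

We need (G - 5I)v = 0.
G - 5I = [[-12, 4, 16], [-42, 14, 42], [0, 0, 4]].
Row 1: (-12)·x + (4)·3 + (16)·z = 0
Row 2: (-42)·x + (14)·3 + (42)·z = 0
Row 3: (0)·x + (0)·3 + (4)·z = 0
Solving gives x = 1, z = 0.
Check: G·(1, 3, 0) = (5, 15, 0) = 5·(1, 3, 0).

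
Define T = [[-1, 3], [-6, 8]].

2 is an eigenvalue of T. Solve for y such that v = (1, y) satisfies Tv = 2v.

We need (T - 2I)v = 0.
T - 2I = [[-3, 3], [-6, 6]].
Row 1: (-3)·1 + (3)·y = 0
Row 2: (-6)·1 + (6)·y = 0
Solving gives y = 1.
Check: T·(1, 1) = (2, 2) = 2·(1, 1).

1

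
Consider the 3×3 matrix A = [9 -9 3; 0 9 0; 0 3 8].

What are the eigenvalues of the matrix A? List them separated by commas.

The characteristic polynomial is p(λ) = det(λI - A).
Expanding along the first row, p(λ) = λ^3 - 26λ^2 + 225λ - 648.
Since p(8) = 0, λ = 8 is a root.
Factor out (λ - 8): p(λ) = (λ - 8)·(λ^2 - 18λ + 81).
The quadratic factor is (λ - 9)^2.
Eigenvalues: 8, 9, 9.

8, 9, 9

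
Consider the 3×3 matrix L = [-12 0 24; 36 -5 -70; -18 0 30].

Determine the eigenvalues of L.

-5, 6, 12

Compute the characteristic polynomial p(s) = det(sI - L).
Cofactor expansion gives p(s) = s^3 - 13s^2 - 18s + 360.
Rational-root test: s = 12 gives p(12) = 0.
Factor out (s - 12): p(s) = (s - 12)·(s^2 - s - 30).
The quadratic factors as (s + 5)·(s - 6).
Eigenvalues: -5, 6, 12.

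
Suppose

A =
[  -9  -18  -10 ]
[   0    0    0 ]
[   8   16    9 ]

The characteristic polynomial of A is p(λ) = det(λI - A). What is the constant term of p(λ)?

0

p(λ) = λ^3 - λ.
The constant term is 0.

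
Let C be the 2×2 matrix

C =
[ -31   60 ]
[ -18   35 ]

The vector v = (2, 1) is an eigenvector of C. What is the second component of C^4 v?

First find the eigenvalue: Cv = (-2, -1) = -1·(2, 1), so λ = -1.
Then C^4 v = λ^4·v = (-1)^4·(2, 1) = 1·(2, 1) = (2, 1).

1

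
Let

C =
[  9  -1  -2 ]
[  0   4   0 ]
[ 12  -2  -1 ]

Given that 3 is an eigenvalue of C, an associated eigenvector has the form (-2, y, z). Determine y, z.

We need (C - 3I)v = 0.
C - 3I = [[6, -1, -2], [0, 1, 0], [12, -2, -4]].
Row 1: (6)·-2 + (-1)·y + (-2)·z = 0
Row 2: (0)·-2 + (1)·y + (0)·z = 0
Row 3: (12)·-2 + (-2)·y + (-4)·z = 0
Solving gives y = 0, z = -6.
Check: C·(-2, 0, -6) = (-6, 0, -18) = 3·(-2, 0, -6).

0, -6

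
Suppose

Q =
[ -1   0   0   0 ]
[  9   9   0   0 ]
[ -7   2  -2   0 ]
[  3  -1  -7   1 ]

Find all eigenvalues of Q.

Q is lower triangular, so its eigenvalues are the diagonal entries.
Diagonal: -1, 9, -2, 1.

-2, -1, 1, 9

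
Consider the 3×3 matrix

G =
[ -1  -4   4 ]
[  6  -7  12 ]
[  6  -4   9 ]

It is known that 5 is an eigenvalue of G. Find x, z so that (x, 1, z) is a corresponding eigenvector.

0, 1

We need (G - 5I)v = 0.
G - 5I = [[-6, -4, 4], [6, -12, 12], [6, -4, 4]].
Row 1: (-6)·x + (-4)·1 + (4)·z = 0
Row 2: (6)·x + (-12)·1 + (12)·z = 0
Row 3: (6)·x + (-4)·1 + (4)·z = 0
Solving gives x = 0, z = 1.
Check: G·(0, 1, 1) = (0, 5, 5) = 5·(0, 1, 1).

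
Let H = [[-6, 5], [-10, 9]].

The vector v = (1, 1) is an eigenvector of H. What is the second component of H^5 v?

-1

First find the eigenvalue: Hv = (-1, -1) = -1·(1, 1), so λ = -1.
Then H^5 v = λ^5·v = (-1)^5·(1, 1) = -1·(1, 1) = (-1, -1).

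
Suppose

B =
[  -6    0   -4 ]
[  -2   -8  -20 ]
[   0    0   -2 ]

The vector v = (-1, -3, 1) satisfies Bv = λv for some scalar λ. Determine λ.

-2

Compute Bv: B·(-1, -3, 1) = (2, 6, -2).
Since Bv = λv, compare component 1: 2 = λ·-1, so λ = -2.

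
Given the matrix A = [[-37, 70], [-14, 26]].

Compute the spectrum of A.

-9, -2

det(A - μI) = (-37 - μ)(26 - μ) - (70)·(-14) = μ^2 + 11μ + 18.
This factors as (μ + 9)·(μ + 2) = 0.
Eigenvalues: -9, -2.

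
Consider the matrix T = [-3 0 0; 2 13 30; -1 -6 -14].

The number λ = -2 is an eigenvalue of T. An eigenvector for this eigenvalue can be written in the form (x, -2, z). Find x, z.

We need (T + 2I)v = 0.
T + 2I = [[-1, 0, 0], [2, 15, 30], [-1, -6, -12]].
Row 1: (-1)·x + (0)·-2 + (0)·z = 0
Row 2: (2)·x + (15)·-2 + (30)·z = 0
Row 3: (-1)·x + (-6)·-2 + (-12)·z = 0
Solving gives x = 0, z = 1.
Check: T·(0, -2, 1) = (0, 4, -2) = -2·(0, -2, 1).

0, 1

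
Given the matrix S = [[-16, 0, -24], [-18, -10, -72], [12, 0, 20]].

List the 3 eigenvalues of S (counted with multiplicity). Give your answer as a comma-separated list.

-10, -4, 8

The characteristic polynomial is p(λ) = det(λI - S).
Cofactor expansion gives p(λ) = λ^3 + 6λ^2 - 72λ - 320.
Since p(8) = 0, λ = 8 is a root.
Dividing by (λ - 8) leaves λ^2 + 14λ + 40.
The quadratic factors as (λ + 10)·(λ + 4).
Eigenvalues: -10, -4, 8.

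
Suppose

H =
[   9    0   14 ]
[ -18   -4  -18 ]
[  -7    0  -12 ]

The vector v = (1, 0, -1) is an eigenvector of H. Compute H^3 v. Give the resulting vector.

(-125, 0, 125)

First find the eigenvalue: Hv = (-5, 0, 5) = -5·(1, 0, -1), so λ = -5.
Then H^3 v = λ^3·v = (-5)^3·(1, 0, -1) = -125·(1, 0, -1) = (-125, 0, 125).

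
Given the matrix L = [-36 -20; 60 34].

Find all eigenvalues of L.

det(L - rI) = (-36 - r)(34 - r) - (-20)·(60) = r^2 + 2r - 24.
This factors as (r + 6)·(r - 4) = 0.
Eigenvalues: -6, 4.

-6, 4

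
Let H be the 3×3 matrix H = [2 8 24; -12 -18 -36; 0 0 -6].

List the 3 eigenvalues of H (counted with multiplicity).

-10, -6, -6

The characteristic polynomial is p(s) = det(sI - H).
Cofactor expansion gives p(s) = s^3 + 22s^2 + 156s + 360.
Try s = -10: p(-10) = 0, so -10 is a root.
Dividing by (s + 10) leaves s^2 + 12s + 36.
The quadratic factor is (s + 6)^2.
Eigenvalues: -10, -6, -6.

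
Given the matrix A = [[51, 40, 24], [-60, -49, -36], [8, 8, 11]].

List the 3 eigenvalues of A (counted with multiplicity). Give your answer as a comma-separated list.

-1, 3, 11

Set up det(rI - A) = 0.
Cofactor expansion gives p(r) = r^3 - 13r^2 + 19r + 33.
Try r = -1: p(-1) = 0, so -1 is a root.
Dividing by (r + 1) leaves r^2 - 14r + 33.
The quadratic factors as (r - 3)·(r - 11).
Eigenvalues: -1, 3, 11.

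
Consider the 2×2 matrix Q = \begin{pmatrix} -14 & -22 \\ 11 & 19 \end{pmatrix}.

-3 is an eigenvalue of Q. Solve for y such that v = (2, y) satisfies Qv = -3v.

We need (Q + 3I)v = 0.
Q + 3I = [[-11, -22], [11, 22]].
Row 1: (-11)·2 + (-22)·y = 0
Row 2: (11)·2 + (22)·y = 0
Solving gives y = -1.
Check: Q·(2, -1) = (-6, 3) = -3·(2, -1).

-1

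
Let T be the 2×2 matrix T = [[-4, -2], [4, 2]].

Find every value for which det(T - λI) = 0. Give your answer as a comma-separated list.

-2, 0

det(T - rI) = (-4 - r)(2 - r) - (-2)·(4) = r^2 + 2r.
This factors as (r + 2)·r = 0.
Eigenvalues: -2, 0.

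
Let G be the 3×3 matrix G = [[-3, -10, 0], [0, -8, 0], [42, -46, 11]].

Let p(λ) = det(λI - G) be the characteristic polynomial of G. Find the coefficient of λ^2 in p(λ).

0

The coefficient of λ^2 of det(λI - G) is −trace(G).
trace(G) = (-3) + (-8) + (11) = 0, so the coefficient is 0.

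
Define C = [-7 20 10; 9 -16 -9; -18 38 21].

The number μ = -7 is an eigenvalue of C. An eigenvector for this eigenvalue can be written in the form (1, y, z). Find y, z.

-1, 2

We need (C + 7I)v = 0.
C + 7I = [[0, 20, 10], [9, -9, -9], [-18, 38, 28]].
Row 1: (0)·1 + (20)·y + (10)·z = 0
Row 2: (9)·1 + (-9)·y + (-9)·z = 0
Row 3: (-18)·1 + (38)·y + (28)·z = 0
Solving gives y = -1, z = 2.
Check: C·(1, -1, 2) = (-7, 7, -14) = -7·(1, -1, 2).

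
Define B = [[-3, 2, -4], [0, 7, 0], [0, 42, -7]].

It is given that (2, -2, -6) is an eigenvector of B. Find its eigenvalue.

7

Compute Bv: B·(2, -2, -6) = (14, -14, -42).
Since Bv = λv, compare component 1: 14 = λ·2, so λ = 7.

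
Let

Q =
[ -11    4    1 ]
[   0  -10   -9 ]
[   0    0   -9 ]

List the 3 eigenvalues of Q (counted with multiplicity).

Q is upper triangular, so its eigenvalues are the diagonal entries.
Diagonal: -11, -10, -9.

-11, -10, -9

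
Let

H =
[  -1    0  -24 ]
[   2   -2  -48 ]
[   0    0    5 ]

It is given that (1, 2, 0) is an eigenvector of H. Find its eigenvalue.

Compute Hv: H·(1, 2, 0) = (-1, -2, 0).
Since Hv = λv, compare component 1: -1 = λ·1, so λ = -1.

-1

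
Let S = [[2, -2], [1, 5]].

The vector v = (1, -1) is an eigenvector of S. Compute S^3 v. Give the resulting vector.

First find the eigenvalue: Sv = (4, -4) = 4·(1, -1), so λ = 4.
Then S^3 v = λ^3·v = 4^3·(1, -1) = 64·(1, -1) = (64, -64).

(64, -64)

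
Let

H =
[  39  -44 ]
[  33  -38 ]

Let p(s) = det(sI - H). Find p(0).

p(0) = det(0·I − H) = det(−H) = (−1)^2·det(H).
det(H) = -30, so p(0) = -30.

-30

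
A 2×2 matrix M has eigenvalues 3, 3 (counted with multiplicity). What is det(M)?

det(M) is the product of the eigenvalues: (3) · (3) = 9.

9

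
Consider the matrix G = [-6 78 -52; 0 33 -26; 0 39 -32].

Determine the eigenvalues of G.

-6, -6, 7

Set up det(rI - G) = 0.
Cofactor expansion gives p(r) = r^3 + 5r^2 - 48r - 252.
Try r = -6: p(-6) = 0, so -6 is a root.
Factor out (r + 6): p(r) = (r + 6)·(r^2 - r - 42).
The quadratic factors as (r + 6)·(r - 7).
Eigenvalues: -6, -6, 7.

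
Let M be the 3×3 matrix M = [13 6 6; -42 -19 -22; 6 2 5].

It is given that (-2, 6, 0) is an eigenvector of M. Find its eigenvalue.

Compute Mv: M·(-2, 6, 0) = (10, -30, 0).
Since Mv = λv, compare component 1: 10 = λ·-2, so λ = -5.

-5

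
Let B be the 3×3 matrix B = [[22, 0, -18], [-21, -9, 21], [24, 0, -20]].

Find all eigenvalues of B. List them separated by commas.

-9, -2, 4

The characteristic polynomial is p(s) = det(sI - B).
Cofactor expansion gives p(s) = s^3 + 7s^2 - 26s - 72.
Try s = -2: p(-2) = 0, so -2 is a root.
Factor out (s + 2): p(s) = (s + 2)·(s^2 + 5s - 36).
The quadratic factors as (s + 9)·(s - 4).
Eigenvalues: -9, -2, 4.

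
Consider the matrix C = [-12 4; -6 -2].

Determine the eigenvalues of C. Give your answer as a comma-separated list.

det(C - λI) = (-12 - λ)(-2 - λ) - (4)·(-6) = λ^2 + 14λ + 48.
This factors as (λ + 8)·(λ + 6) = 0.
Eigenvalues: -8, -6.

-8, -6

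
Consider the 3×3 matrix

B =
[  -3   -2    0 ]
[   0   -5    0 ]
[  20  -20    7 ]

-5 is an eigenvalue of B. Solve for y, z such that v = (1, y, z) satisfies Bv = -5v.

We need (B + 5I)v = 0.
B + 5I = [[2, -2, 0], [0, 0, 0], [20, -20, 12]].
Row 1: (2)·1 + (-2)·y + (0)·z = 0
Row 2: (0)·1 + (0)·y + (0)·z = 0
Row 3: (20)·1 + (-20)·y + (12)·z = 0
Solving gives y = 1, z = 0.
Check: B·(1, 1, 0) = (-5, -5, 0) = -5·(1, 1, 0).

1, 0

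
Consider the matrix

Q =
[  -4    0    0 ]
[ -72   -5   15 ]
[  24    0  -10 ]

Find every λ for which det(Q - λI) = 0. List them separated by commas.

The characteristic polynomial is p(λ) = det(λI - Q).
Expanding along the first row, p(λ) = λ^3 + 19λ^2 + 110λ + 200.
Rational-root test: λ = -10 gives p(-10) = 0.
Dividing by (λ + 10) leaves λ^2 + 9λ + 20.
The quadratic factors as (λ + 5)·(λ + 4).
Eigenvalues: -10, -5, -4.

-10, -5, -4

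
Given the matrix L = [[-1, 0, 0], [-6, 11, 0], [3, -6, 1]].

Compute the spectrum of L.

L is lower triangular, so its eigenvalues are the diagonal entries.
Diagonal: -1, 11, 1.

-1, 1, 11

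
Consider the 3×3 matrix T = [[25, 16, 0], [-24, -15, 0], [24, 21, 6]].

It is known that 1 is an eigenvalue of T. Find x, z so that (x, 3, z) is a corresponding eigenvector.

We need (T - 1I)v = 0.
T - 1I = [[24, 16, 0], [-24, -16, 0], [24, 21, 5]].
Row 1: (24)·x + (16)·3 + (0)·z = 0
Row 2: (-24)·x + (-16)·3 + (0)·z = 0
Row 3: (24)·x + (21)·3 + (5)·z = 0
Solving gives x = -2, z = -3.
Check: T·(-2, 3, -3) = (-2, 3, -3) = 1·(-2, 3, -3).

-2, -3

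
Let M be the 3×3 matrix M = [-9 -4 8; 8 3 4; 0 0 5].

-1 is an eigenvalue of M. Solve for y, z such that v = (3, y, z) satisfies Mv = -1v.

We need (M + 1I)v = 0.
M + 1I = [[-8, -4, 8], [8, 4, 4], [0, 0, 6]].
Row 1: (-8)·3 + (-4)·y + (8)·z = 0
Row 2: (8)·3 + (4)·y + (4)·z = 0
Row 3: (0)·3 + (0)·y + (6)·z = 0
Solving gives y = -6, z = 0.
Check: M·(3, -6, 0) = (-3, 6, 0) = -1·(3, -6, 0).

-6, 0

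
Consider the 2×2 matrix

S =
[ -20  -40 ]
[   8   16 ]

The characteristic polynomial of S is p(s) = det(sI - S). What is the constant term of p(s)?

0

p(s) = s^2 + 4s.
The constant term is 0.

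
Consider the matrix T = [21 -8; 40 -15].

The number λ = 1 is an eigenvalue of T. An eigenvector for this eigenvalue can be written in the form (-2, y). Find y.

-5

We need (T - 1I)v = 0.
T - 1I = [[20, -8], [40, -16]].
Row 1: (20)·-2 + (-8)·y = 0
Row 2: (40)·-2 + (-16)·y = 0
Solving gives y = -5.
Check: T·(-2, -5) = (-2, -5) = 1·(-2, -5).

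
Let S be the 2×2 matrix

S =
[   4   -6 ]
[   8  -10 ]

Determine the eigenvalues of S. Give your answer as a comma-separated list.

-4, -2

det(S - μI) = (4 - μ)(-10 - μ) - (-6)·(8) = μ^2 + 6μ + 8.
This factors as (μ + 4)·(μ + 2) = 0.
Eigenvalues: -4, -2.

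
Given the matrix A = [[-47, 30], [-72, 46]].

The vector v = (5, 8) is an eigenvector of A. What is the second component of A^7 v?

8

First find the eigenvalue: Av = (5, 8) = 1·(5, 8), so λ = 1.
Then A^7 v = λ^7·v = 1^7·(5, 8) = 1·(5, 8) = (5, 8).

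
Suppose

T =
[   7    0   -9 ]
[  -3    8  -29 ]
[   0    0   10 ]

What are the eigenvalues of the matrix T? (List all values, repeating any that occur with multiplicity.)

Compute the characteristic polynomial p(s) = det(sI - T).
Expanding the 3×3 determinant: p(s) = s^3 - 25s^2 + 206s - 560.
Since p(10) = 0, s = 10 is a root.
Factor out (s - 10): p(s) = (s - 10)·(s^2 - 15s + 56).
The quadratic factors as (s - 7)·(s - 8).
Eigenvalues: 7, 8, 10.

7, 8, 10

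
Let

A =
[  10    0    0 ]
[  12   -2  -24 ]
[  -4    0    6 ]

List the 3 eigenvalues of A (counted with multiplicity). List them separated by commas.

Set up det(sI - A) = 0.
Expanding along the first row, p(s) = s^3 - 14s^2 + 28s + 120.
Try s = -2: p(-2) = 0, so -2 is a root.
Dividing by (s + 2) leaves s^2 - 16s + 60.
The quadratic factors as (s - 6)·(s - 10).
Eigenvalues: -2, 6, 10.

-2, 6, 10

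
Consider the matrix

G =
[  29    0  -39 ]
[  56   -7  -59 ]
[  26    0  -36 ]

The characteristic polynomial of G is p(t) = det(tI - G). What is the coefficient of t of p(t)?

p(t) = t^3 + 14t^2 + 19t - 210.
The coefficient of t is 19.

19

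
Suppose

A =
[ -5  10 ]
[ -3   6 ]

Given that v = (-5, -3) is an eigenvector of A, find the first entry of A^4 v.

First find the eigenvalue: Av = (-5, -3) = 1·(-5, -3), so λ = 1.
Then A^4 v = λ^4·v = 1^4·(-5, -3) = 1·(-5, -3) = (-5, -3).

-5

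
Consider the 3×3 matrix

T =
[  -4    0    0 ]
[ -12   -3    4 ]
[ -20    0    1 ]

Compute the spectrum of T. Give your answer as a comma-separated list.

-4, -3, 1

Set up det(sI - T) = 0.
Expanding the 3×3 determinant: p(s) = s^3 + 6s^2 + 5s - 12.
Since p(-3) = 0, s = -3 is a root.
Dividing by (s + 3) leaves s^2 + 3s - 4.
The quadratic factors as (s + 4)·(s - 1).
Eigenvalues: -4, -3, 1.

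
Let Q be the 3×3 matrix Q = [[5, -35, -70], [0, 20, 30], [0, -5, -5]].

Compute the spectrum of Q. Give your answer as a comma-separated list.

5, 5, 10

The characteristic polynomial is p(t) = det(tI - Q).
Expanding the 3×3 determinant: p(t) = t^3 - 20t^2 + 125t - 250.
Try t = 5: p(5) = 0, so 5 is a root.
Factor out (t - 5): p(t) = (t - 5)·(t^2 - 15t + 50).
The quadratic factors as (t - 5)·(t - 10).
Eigenvalues: 5, 5, 10.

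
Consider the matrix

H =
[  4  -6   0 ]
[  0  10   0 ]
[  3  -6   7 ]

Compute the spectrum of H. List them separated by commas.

4, 7, 10

Set up det(rI - H) = 0.
Expanding along the first row, p(r) = r^3 - 21r^2 + 138r - 280.
Rational-root test: r = 7 gives p(7) = 0.
Dividing by (r - 7) leaves r^2 - 14r + 40.
The quadratic factors as (r - 4)·(r - 10).
Eigenvalues: 4, 7, 10.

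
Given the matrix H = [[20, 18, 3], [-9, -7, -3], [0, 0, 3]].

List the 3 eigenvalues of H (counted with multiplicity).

The characteristic polynomial is p(λ) = det(λI - H).
Expanding along the first row, p(λ) = λ^3 - 16λ^2 + 61λ - 66.
Rational-root test: λ = 3 gives p(3) = 0.
Dividing by (λ - 3) leaves λ^2 - 13λ + 22.
The quadratic factors as (λ - 2)·(λ - 11).
Eigenvalues: 2, 3, 11.

2, 3, 11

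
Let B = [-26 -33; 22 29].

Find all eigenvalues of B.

det(B - sI) = (-26 - s)(29 - s) - (-33)·(22) = s^2 - 3s - 28.
This factors as (s + 4)·(s - 7) = 0.
Eigenvalues: -4, 7.

-4, 7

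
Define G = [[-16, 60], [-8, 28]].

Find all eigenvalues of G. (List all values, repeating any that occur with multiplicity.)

4, 8

det(G - lambda·I) = (-16 - lambda)(28 - lambda) - (60)·(-8) = lambda^2 - 12·lambda + 32.
This factors as (lambda - 4)·(lambda - 8) = 0.
Eigenvalues: 4, 8.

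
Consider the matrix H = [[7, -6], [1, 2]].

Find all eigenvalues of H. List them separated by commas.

det(H - sI) = (7 - s)(2 - s) - (-6)·(1) = s^2 - 9s + 20.
This factors as (s - 4)·(s - 5) = 0.
Eigenvalues: 4, 5.

4, 5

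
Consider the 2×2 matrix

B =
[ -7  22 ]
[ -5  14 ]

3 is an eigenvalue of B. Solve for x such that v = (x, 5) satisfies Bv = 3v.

11

We need (B - 3I)v = 0.
B - 3I = [[-10, 22], [-5, 11]].
Row 1: (-10)·x + (22)·5 = 0
Row 2: (-5)·x + (11)·5 = 0
Solving gives x = 11.
Check: B·(11, 5) = (33, 15) = 3·(11, 5).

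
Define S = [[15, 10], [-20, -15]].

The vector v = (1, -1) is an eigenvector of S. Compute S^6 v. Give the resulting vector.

(15625, -15625)

First find the eigenvalue: Sv = (5, -5) = 5·(1, -1), so λ = 5.
Then S^6 v = λ^6·v = 5^6·(1, -1) = 15625·(1, -1) = (15625, -15625).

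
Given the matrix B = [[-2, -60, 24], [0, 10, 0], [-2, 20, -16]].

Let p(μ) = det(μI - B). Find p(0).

-800

p(0) = det(0·I − B) = det(−B) = (−1)^3·det(B).
det(B) = 800, so p(0) = -800.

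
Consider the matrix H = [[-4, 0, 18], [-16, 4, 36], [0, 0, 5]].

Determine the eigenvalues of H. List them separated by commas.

The characteristic polynomial is p(t) = det(tI - H).
Cofactor expansion gives p(t) = t^3 - 5t^2 - 16t + 80.
Since p(-4) = 0, t = -4 is a root.
Dividing by (t + 4) leaves t^2 - 9t + 20.
The quadratic factors as (t - 4)·(t - 5).
Eigenvalues: -4, 4, 5.

-4, 4, 5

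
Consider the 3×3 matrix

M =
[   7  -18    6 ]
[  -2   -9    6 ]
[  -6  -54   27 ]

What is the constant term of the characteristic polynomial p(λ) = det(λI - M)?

p(0) = det(0·I − M) = det(−M) = (−1)^3·det(M).
det(M) = 567, so p(0) = -567.

-567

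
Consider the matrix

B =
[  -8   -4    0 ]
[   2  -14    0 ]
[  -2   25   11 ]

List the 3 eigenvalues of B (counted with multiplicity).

Compute the characteristic polynomial p(lambda) = det(lambda·I - B).
Expanding along the first row, p(lambda) = lambda^3 + 11·lambda^2 - 122·lambda - 1320.
Try lambda = 11: p(11) = 0, so 11 is a root.
Dividing by (lambda - 11) leaves lambda^2 + 22·lambda + 120.
The quadratic factors as (lambda + 12)·(lambda + 10).
Eigenvalues: -12, -10, 11.

-12, -10, 11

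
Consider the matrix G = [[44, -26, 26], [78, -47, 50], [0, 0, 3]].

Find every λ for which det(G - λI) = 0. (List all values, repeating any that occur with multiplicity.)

The characteristic polynomial is p(λ) = det(λI - G).
Expanding along the first row, p(λ) = λ^3 - 49λ + 120.
Rational-root test: λ = 5 gives p(5) = 0.
Dividing by (λ - 5) leaves λ^2 + 5λ - 24.
The quadratic factors as (λ + 8)·(λ - 3).
Eigenvalues: -8, 3, 5.

-8, 3, 5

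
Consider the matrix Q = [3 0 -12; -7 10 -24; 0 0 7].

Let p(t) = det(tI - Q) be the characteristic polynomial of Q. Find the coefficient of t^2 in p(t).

The coefficient of t^2 of det(tI - Q) is −trace(Q).
trace(Q) = (3) + (10) + (7) = 20, so the coefficient is -20.

-20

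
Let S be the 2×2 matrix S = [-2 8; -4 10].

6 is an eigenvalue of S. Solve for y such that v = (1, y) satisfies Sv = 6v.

1

We need (S - 6I)v = 0.
S - 6I = [[-8, 8], [-4, 4]].
Row 1: (-8)·1 + (8)·y = 0
Row 2: (-4)·1 + (4)·y = 0
Solving gives y = 1.
Check: S·(1, 1) = (6, 6) = 6·(1, 1).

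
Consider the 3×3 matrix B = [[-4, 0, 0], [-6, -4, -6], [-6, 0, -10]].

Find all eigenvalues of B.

-10, -4, -4

The characteristic polynomial is p(lambda) = det(lambda·I - B).
Cofactor expansion gives p(lambda) = lambda^3 + 18·lambda^2 + 96·lambda + 160.
Try lambda = -4: p(-4) = 0, so -4 is a root.
Dividing by (lambda + 4) leaves lambda^2 + 14·lambda + 40.
The quadratic factors as (lambda + 10)·(lambda + 4).
Eigenvalues: -10, -4, -4.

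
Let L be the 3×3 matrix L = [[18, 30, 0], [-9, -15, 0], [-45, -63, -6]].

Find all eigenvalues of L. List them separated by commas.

-6, 0, 3

Set up det(λI - L) = 0.
Expanding the 3×3 determinant: p(λ) = λ^3 + 3λ^2 - 18λ.
Try λ = -6: p(-6) = 0, so -6 is a root.
Dividing by (λ + 6) leaves λ^2 - 3λ.
The quadratic factors as λ·(λ - 3).
Eigenvalues: -6, 0, 3.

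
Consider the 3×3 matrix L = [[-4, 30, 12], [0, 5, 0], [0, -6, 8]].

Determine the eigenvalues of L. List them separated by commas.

Compute the characteristic polynomial p(λ) = det(λI - L).
Expanding the 3×3 determinant: p(λ) = λ^3 - 9λ^2 - 12λ + 160.
Rational-root test: λ = -4 gives p(-4) = 0.
Dividing by (λ + 4) leaves λ^2 - 13λ + 40.
The quadratic factors as (λ - 5)·(λ - 8).
Eigenvalues: -4, 5, 8.

-4, 5, 8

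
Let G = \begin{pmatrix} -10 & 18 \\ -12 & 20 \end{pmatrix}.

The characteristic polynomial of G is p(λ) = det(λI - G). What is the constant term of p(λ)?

16

p(λ) = λ^2 - 10λ + 16.
The constant term is 16.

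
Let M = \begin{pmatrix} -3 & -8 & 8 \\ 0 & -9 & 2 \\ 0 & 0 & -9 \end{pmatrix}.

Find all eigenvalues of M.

-9, -9, -3

M is upper triangular, so its eigenvalues are the diagonal entries.
Diagonal: -3, -9, -9.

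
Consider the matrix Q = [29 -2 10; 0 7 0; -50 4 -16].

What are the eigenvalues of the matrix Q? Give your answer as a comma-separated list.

4, 7, 9

Set up det(rI - Q) = 0.
Expanding along the first row, p(r) = r^3 - 20r^2 + 127r - 252.
Rational-root test: r = 4 gives p(4) = 0.
Dividing by (r - 4) leaves r^2 - 16r + 63.
The quadratic factors as (r - 7)·(r - 9).
Eigenvalues: 4, 7, 9.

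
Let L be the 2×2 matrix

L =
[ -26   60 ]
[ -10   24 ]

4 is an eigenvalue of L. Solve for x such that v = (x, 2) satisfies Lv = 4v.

4

We need (L - 4I)v = 0.
L - 4I = [[-30, 60], [-10, 20]].
Row 1: (-30)·x + (60)·2 = 0
Row 2: (-10)·x + (20)·2 = 0
Solving gives x = 4.
Check: L·(4, 2) = (16, 8) = 4·(4, 2).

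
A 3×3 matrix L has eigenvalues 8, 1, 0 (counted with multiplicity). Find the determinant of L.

0

det(L) is the product of the eigenvalues: (8) · (1) · (0) = 0.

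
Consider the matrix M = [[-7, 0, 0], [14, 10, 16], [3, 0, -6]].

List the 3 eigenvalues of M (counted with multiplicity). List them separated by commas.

Compute the characteristic polynomial p(λ) = det(λI - M).
Expanding along the first row, p(λ) = λ^3 + 3λ^2 - 88λ - 420.
Try λ = -6: p(-6) = 0, so -6 is a root.
Factor out (λ + 6): p(λ) = (λ + 6)·(λ^2 - 3λ - 70).
The quadratic factors as (λ + 7)·(λ - 10).
Eigenvalues: -7, -6, 10.

-7, -6, 10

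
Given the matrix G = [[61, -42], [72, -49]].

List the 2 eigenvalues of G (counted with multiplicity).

5, 7

det(G - μI) = (61 - μ)(-49 - μ) - (-42)·(72) = μ^2 - 12μ + 35.
This factors as (μ - 5)·(μ - 7) = 0.
Eigenvalues: 5, 7.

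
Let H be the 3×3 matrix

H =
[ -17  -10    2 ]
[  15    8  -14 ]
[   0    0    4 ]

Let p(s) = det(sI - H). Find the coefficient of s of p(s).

-22

p(s) = s^3 + 5s^2 - 22s - 56.
The coefficient of s is -22.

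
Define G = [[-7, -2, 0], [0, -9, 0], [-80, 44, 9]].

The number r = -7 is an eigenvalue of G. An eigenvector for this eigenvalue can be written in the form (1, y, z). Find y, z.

0, 5

We need (G + 7I)v = 0.
G + 7I = [[0, -2, 0], [0, -2, 0], [-80, 44, 16]].
Row 1: (0)·1 + (-2)·y + (0)·z = 0
Row 2: (0)·1 + (-2)·y + (0)·z = 0
Row 3: (-80)·1 + (44)·y + (16)·z = 0
Solving gives y = 0, z = 5.
Check: G·(1, 0, 5) = (-7, 0, -35) = -7·(1, 0, 5).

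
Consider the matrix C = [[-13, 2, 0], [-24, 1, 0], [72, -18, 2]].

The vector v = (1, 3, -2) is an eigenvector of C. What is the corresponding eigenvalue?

Compute Cv: C·(1, 3, -2) = (-7, -21, 14).
Since Cv = λv, compare component 1: -7 = λ·1, so λ = -7.

-7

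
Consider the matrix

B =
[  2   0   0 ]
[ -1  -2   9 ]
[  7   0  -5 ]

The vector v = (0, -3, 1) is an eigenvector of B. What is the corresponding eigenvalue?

-5

Compute Bv: B·(0, -3, 1) = (0, 15, -5).
Since Bv = λv, compare component 2: 15 = λ·-3, so λ = -5.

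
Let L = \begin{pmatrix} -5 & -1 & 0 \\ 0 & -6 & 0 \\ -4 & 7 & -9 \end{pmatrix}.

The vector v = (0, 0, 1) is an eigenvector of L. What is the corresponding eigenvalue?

-9

Compute Lv: L·(0, 0, 1) = (0, 0, -9).
Since Lv = λv, compare component 3: -9 = λ·1, so λ = -9.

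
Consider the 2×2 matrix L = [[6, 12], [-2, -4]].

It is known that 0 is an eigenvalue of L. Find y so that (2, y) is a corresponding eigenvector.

-1

We need (L)v = 0.
L = [[6, 12], [-2, -4]].
Row 1: (6)·2 + (12)·y = 0
Row 2: (-2)·2 + (-4)·y = 0
Solving gives y = -1.
Check: L·(2, -1) = (0, 0) = 0·(2, -1).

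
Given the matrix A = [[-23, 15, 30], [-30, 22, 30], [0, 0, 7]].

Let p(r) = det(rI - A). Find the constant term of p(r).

p(r) = r^3 - 6r^2 - 63r + 392.
The constant term is 392.

392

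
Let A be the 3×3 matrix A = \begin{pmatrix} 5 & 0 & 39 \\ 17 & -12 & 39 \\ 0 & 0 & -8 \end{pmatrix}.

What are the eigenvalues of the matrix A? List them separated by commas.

The characteristic polynomial is p(r) = det(rI - A).
Expanding the 3×3 determinant: p(r) = r^3 + 15r^2 - 4r - 480.
Since p(5) = 0, r = 5 is a root.
Dividing by (r - 5) leaves r^2 + 20r + 96.
The quadratic factors as (r + 12)·(r + 8).
Eigenvalues: -12, -8, 5.

-12, -8, 5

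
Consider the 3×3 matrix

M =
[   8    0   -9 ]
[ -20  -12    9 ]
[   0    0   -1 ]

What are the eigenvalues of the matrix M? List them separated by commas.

-12, -1, 8

The characteristic polynomial is p(t) = det(tI - M).
Expanding the 3×3 determinant: p(t) = t^3 + 5t^2 - 92t - 96.
Since p(-1) = 0, t = -1 is a root.
Factor out (t + 1): p(t) = (t + 1)·(t^2 + 4t - 96).
The quadratic factors as (t + 12)·(t - 8).
Eigenvalues: -12, -1, 8.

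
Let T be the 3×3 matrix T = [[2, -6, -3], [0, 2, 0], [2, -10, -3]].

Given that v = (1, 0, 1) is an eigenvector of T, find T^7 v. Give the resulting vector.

(-1, 0, -1)

First find the eigenvalue: Tv = (-1, 0, -1) = -1·(1, 0, 1), so λ = -1.
Then T^7 v = λ^7·v = (-1)^7·(1, 0, 1) = -1·(1, 0, 1) = (-1, 0, -1).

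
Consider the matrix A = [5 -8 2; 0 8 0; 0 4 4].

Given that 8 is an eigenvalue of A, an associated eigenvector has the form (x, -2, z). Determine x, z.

We need (A - 8I)v = 0.
A - 8I = [[-3, -8, 2], [0, 0, 0], [0, 4, -4]].
Row 1: (-3)·x + (-8)·-2 + (2)·z = 0
Row 2: (0)·x + (0)·-2 + (0)·z = 0
Row 3: (0)·x + (4)·-2 + (-4)·z = 0
Solving gives x = 4, z = -2.
Check: A·(4, -2, -2) = (32, -16, -16) = 8·(4, -2, -2).

4, -2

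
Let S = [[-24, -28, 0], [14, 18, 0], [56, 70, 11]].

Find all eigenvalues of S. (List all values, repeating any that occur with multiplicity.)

-10, 4, 11

The characteristic polynomial is p(λ) = det(λI - S).
Expanding the 3×3 determinant: p(λ) = λ^3 - 5λ^2 - 106λ + 440.
Since p(4) = 0, λ = 4 is a root.
Dividing by (λ - 4) leaves λ^2 - λ - 110.
The quadratic factors as (λ + 10)·(λ - 11).
Eigenvalues: -10, 4, 11.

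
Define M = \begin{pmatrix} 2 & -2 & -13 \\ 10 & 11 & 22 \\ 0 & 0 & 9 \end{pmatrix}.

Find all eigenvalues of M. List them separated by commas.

Set up det(lambda·I - M) = 0.
Expanding along the first row, p(lambda) = lambda^3 - 22·lambda^2 + 159·lambda - 378.
Try lambda = 9: p(9) = 0, so 9 is a root.
Factor out (lambda - 9): p(lambda) = (lambda - 9)·(lambda^2 - 13·lambda + 42).
The quadratic factors as (lambda - 6)·(lambda - 7).
Eigenvalues: 6, 7, 9.

6, 7, 9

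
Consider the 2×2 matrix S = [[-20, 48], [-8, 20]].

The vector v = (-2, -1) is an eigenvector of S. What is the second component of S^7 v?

First find the eigenvalue: Sv = (-8, -4) = 4·(-2, -1), so λ = 4.
Then S^7 v = λ^7·v = 4^7·(-2, -1) = 16384·(-2, -1) = (-32768, -16384).

-16384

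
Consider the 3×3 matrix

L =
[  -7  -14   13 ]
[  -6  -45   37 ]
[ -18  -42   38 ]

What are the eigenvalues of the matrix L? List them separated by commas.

Set up det(tI - L) = 0.
Cofactor expansion gives p(t) = t^3 + 14t^2 + 43t + 30.
Since p(-3) = 0, t = -3 is a root.
Factor out (t + 3): p(t) = (t + 3)·(t^2 + 11t + 10).
The quadratic factors as (t + 10)·(t + 1).
Eigenvalues: -10, -3, -1.

-10, -3, -1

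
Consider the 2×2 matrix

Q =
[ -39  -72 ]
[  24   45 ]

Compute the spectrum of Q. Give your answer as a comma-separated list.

-3, 9

det(Q - tI) = (-39 - t)(45 - t) - (-72)·(24) = t^2 - 6t - 27.
This factors as (t + 3)·(t - 9) = 0.
Eigenvalues: -3, 9.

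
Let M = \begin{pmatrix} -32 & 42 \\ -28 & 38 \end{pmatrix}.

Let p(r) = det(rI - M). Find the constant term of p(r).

-40

p(r) = r^2 - 6r - 40.
The constant term is -40.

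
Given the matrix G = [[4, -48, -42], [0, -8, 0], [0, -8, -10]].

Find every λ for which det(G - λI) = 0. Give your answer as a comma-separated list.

Set up det(lambda·I - G) = 0.
Expanding the 3×3 determinant: p(lambda) = lambda^3 + 14·lambda^2 + 8·lambda - 320.
Try lambda = -10: p(-10) = 0, so -10 is a root.
Factor out (lambda + 10): p(lambda) = (lambda + 10)·(lambda^2 + 4·lambda - 32).
The quadratic factors as (lambda + 8)·(lambda - 4).
Eigenvalues: -10, -8, 4.

-10, -8, 4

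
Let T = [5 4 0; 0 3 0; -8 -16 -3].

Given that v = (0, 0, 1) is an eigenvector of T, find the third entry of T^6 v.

First find the eigenvalue: Tv = (0, 0, -3) = -3·(0, 0, 1), so λ = -3.
Then T^6 v = λ^6·v = (-3)^6·(0, 0, 1) = 729·(0, 0, 1) = (0, 0, 729).

729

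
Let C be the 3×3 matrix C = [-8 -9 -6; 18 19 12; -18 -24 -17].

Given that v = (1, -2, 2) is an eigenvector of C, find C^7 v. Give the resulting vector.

(-128, 256, -256)

First find the eigenvalue: Cv = (-2, 4, -4) = -2·(1, -2, 2), so λ = -2.
Then C^7 v = λ^7·v = (-2)^7·(1, -2, 2) = -128·(1, -2, 2) = (-128, 256, -256).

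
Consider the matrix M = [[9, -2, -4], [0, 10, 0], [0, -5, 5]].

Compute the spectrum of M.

5, 9, 10

Compute the characteristic polynomial p(lambda) = det(lambda·I - M).
Cofactor expansion gives p(lambda) = lambda^3 - 24·lambda^2 + 185·lambda - 450.
Try lambda = 9: p(9) = 0, so 9 is a root.
Factor out (lambda - 9): p(lambda) = (lambda - 9)·(lambda^2 - 15·lambda + 50).
The quadratic factors as (lambda - 5)·(lambda - 10).
Eigenvalues: 5, 9, 10.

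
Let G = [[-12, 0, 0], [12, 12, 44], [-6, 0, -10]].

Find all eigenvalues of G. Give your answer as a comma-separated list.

Set up det(tI - G) = 0.
Cofactor expansion gives p(t) = t^3 + 10t^2 - 144t - 1440.
Rational-root test: t = -10 gives p(-10) = 0.
Dividing by (t + 10) leaves t^2 - 144.
The quadratic factors as (t + 12)·(t - 12).
Eigenvalues: -12, -10, 12.

-12, -10, 12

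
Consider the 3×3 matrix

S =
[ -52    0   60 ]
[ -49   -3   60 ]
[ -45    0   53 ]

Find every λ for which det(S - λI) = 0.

Compute the characteristic polynomial p(μ) = det(μI - S).
Cofactor expansion gives p(μ) = μ^3 + 2μ^2 - 59μ - 168.
Rational-root test: μ = 8 gives p(8) = 0.
Factor out (μ - 8): p(μ) = (μ - 8)·(μ^2 + 10μ + 21).
The quadratic factors as (μ + 7)·(μ + 3).
Eigenvalues: -7, -3, 8.

-7, -3, 8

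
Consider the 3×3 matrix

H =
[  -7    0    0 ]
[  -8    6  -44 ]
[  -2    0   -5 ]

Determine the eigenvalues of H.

-7, -5, 6

The characteristic polynomial is p(t) = det(tI - H).
Expanding along the first row, p(t) = t^3 + 6t^2 - 37t - 210.
Rational-root test: t = 6 gives p(6) = 0.
Factor out (t - 6): p(t) = (t - 6)·(t^2 + 12t + 35).
The quadratic factors as (t + 7)·(t + 5).
Eigenvalues: -7, -5, 6.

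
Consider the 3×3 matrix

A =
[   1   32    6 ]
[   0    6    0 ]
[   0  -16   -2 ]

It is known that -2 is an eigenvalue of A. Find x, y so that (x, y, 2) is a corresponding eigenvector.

-4, 0

We need (A + 2I)v = 0.
A + 2I = [[3, 32, 6], [0, 8, 0], [0, -16, 0]].
Row 1: (3)·x + (32)·y + (6)·2 = 0
Row 2: (0)·x + (8)·y + (0)·2 = 0
Row 3: (0)·x + (-16)·y + (0)·2 = 0
Solving gives x = -4, y = 0.
Check: A·(-4, 0, 2) = (8, 0, -4) = -2·(-4, 0, 2).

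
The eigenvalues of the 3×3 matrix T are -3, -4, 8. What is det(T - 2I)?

If T has eigenvalues -3, -4, 8, then T - 2I has eigenvalues -5, -6, 6.
det(T - 2I) = (-5) · (-6) · (6) = 180.

180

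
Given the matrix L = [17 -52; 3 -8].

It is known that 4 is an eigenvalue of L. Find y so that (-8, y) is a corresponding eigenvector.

-2

We need (L - 4I)v = 0.
L - 4I = [[13, -52], [3, -12]].
Row 1: (13)·-8 + (-52)·y = 0
Row 2: (3)·-8 + (-12)·y = 0
Solving gives y = -2.
Check: L·(-8, -2) = (-32, -8) = 4·(-8, -2).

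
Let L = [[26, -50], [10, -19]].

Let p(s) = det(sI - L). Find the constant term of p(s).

p(s) = s^2 - 7s + 6.
The constant term is 6.

6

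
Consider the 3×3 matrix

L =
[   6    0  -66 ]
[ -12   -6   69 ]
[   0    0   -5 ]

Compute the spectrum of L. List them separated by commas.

The characteristic polynomial is p(s) = det(sI - L).
Cofactor expansion gives p(s) = s^3 + 5s^2 - 36s - 180.
Rational-root test: s = 6 gives p(6) = 0.
Factor out (s - 6): p(s) = (s - 6)·(s^2 + 11s + 30).
The quadratic factors as (s + 6)·(s + 5).
Eigenvalues: -6, -5, 6.

-6, -5, 6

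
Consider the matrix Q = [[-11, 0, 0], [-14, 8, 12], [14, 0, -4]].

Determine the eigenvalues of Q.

Compute the characteristic polynomial p(s) = det(sI - Q).
Expanding the 3×3 determinant: p(s) = s^3 + 7s^2 - 76s - 352.
Try s = -4: p(-4) = 0, so -4 is a root.
Factor out (s + 4): p(s) = (s + 4)·(s^2 + 3s - 88).
The quadratic factors as (s + 11)·(s - 8).
Eigenvalues: -11, -4, 8.

-11, -4, 8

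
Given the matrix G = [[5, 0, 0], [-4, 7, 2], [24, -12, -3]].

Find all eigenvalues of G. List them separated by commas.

1, 3, 5

Set up det(rI - G) = 0.
Cofactor expansion gives p(r) = r^3 - 9r^2 + 23r - 15.
Try r = 5: p(5) = 0, so 5 is a root.
Dividing by (r - 5) leaves r^2 - 4r + 3.
The quadratic factors as (r - 1)·(r - 3).
Eigenvalues: 1, 3, 5.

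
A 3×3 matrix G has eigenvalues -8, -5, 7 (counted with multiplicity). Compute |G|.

280

det(G) is the product of the eigenvalues: (-8) · (-5) · (7) = 280.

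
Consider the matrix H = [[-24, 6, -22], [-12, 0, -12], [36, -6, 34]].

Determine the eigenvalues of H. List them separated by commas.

-2, 0, 12

Compute the characteristic polynomial p(μ) = det(μI - H).
Expanding along the first row, p(μ) = μ^3 - 10μ^2 - 24μ.
Since p(0) = 0, μ = 0 is a root.
Dividing by μ leaves μ^2 - 10μ - 24.
The quadratic factors as (μ + 2)·(μ - 12).
Eigenvalues: -2, 0, 12.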